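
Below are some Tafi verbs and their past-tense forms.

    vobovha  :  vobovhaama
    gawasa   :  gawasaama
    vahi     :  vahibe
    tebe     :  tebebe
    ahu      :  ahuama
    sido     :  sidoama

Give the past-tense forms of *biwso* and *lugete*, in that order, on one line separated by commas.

biwsoama, lugetebe

The alternation tracks the last vowel of the stem — -be when the last vowel of the stem is a front vowel (*vahi*, *tebe*); -ama when the last vowel of the stem is a back vowel (*vobovha*, *gawasa*, *ahu*, *sido*).
*biwso*: last vowel = /o/, a back vowel → -ama → *biwsoama*.
*lugete*: last vowel = /e/, a front vowel → -be → *lugetebe*.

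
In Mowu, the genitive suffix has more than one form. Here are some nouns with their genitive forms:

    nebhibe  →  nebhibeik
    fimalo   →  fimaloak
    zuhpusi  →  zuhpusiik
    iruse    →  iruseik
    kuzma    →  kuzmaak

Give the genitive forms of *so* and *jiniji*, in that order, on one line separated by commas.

soak, jinijiik

The pattern is front/back vowel harmony: -ik when the last vowel of the stem is a front vowel (*nebhibe*, *zuhpusi*, *iruse*); -ak when the last vowel of the stem is a back vowel (*fimalo*, *kuzma*).
*so*: last vowel = /o/, a back vowel → -ak → *soak*.
*jiniji*: last vowel = /i/, a front vowel → -ik → *jinijiik*.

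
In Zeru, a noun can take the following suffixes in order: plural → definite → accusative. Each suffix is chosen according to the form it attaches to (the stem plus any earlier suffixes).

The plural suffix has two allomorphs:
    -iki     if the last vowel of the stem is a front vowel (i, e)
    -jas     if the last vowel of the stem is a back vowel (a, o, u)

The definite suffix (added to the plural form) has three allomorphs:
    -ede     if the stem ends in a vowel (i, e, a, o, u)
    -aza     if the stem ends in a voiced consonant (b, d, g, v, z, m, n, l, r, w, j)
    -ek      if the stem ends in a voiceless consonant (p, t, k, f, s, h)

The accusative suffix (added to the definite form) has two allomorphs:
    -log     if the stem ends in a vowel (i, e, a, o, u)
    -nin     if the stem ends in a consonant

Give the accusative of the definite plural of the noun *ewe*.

The last vowel of *ewe* is /e/, which is a front vowel, so the plural suffix is -iki, giving *eweiki*.
The plural form *eweiki*: final sound = /i/, a vowel → -ede → *eweikiede*.
The final sound of the definite form *eweikiede* is /e/, which is a vowel, so the accusative suffix is -log, giving *eweikiedelog*.

eweikiedelog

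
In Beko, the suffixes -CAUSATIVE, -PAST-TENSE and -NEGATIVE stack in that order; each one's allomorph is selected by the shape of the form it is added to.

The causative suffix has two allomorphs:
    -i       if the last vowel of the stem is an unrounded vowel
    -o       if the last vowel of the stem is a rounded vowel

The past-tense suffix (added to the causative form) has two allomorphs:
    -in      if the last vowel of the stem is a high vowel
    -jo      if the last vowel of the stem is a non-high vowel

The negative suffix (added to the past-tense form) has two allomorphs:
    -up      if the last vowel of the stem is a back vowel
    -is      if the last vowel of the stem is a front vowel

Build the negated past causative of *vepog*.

vepogojoup

Since the last vowel of *vepog* is /o/ (a rounded vowel), it takes -o, giving *vepogo*.
The causative form *vepogo* — last vowel /o/ (a non-high vowel) → -jo → *vepogojo*.
Since the last vowel of the past-tense form *vepogojo* is /o/ (a back vowel), it takes -up, giving *vepogojoup*.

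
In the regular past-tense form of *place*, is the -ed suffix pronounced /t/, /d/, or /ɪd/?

/t/

The stem *place* ends in a voiceless consonant other than /t/.
The -ed suffix is realized as /ɪd/ after /t, d/; as /t/ after other voiceless consonants; and as /d/ after other voiced sounds.
So -ed on *place* is pronounced /t/.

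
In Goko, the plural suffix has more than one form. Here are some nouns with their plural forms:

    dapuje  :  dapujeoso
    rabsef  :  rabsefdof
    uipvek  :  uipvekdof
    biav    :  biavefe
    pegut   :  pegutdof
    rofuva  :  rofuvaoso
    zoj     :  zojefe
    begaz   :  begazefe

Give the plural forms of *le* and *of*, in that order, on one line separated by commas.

leoso, ofdof

The alternation tracks the final sound of the stem — -dof when the stem ends in a voiceless consonant (*rabsef*, *uipvek*, *pegut*); -efe when the stem ends in a voiced consonant (*biav*, *zoj*, *begaz*); -oso when the stem ends in a vowel (*dapuje*, *rofuva*).
*le* — final sound /e/ (a vowel) → -oso → *leoso*.
Since the final sound of *of* is /f/ (a voiceless consonant), it takes -dof, giving *ofdof*.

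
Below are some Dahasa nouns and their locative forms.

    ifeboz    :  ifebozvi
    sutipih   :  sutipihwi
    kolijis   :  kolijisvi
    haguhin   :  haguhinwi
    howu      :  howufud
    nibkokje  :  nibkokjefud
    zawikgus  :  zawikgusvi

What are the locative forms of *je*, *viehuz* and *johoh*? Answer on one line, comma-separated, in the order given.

The pattern is sibilance of the final sound: -vi when the stem ends in a sibilant (*ifeboz*, *kolijis*, *zawikgus*); -wi when the stem ends in a non-sibilant consonant (*sutipih*, *haguhin*); -fud when the stem ends in a vowel (*howu*, *nibkokje*).
Since the final sound of *je* is /e/ (a vowel), it takes -fud, giving *jefud*.
*viehuz*: final sound = /z/, a sibilant → -vi → *viehuzvi*.
Since the final sound of *johoh* is /h/ (a non-sibilant consonant), it takes -wi, giving *johohwi*.

jefud, viehuzvi, johohwi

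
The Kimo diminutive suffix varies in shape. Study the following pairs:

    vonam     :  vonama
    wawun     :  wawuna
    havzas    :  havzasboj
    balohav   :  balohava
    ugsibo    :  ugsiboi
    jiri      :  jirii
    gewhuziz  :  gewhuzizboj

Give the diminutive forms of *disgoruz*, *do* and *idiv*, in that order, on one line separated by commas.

The suffix is conditioned by the final sound: -boj when the stem ends in a sibilant (*havzas*, *gewhuziz*); -a when the stem ends in a non-sibilant consonant (*vonam*, *wawun*, *balohav*); -i when the stem ends in a vowel (*ugsibo*, *jiri*).
Since the final sound of *disgoruz* is /z/ (a sibilant), it takes -boj, giving *disgoruzboj*.
*do*: final sound = /o/, a vowel → -i → *doi*.
*idiv* — final sound /v/ (a non-sibilant consonant) → -a → *idiva*.

disgoruzboj, doi, idiva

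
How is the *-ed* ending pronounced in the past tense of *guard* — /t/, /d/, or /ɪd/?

The stem *guard* ends in /t/ or /d/.
The -ed suffix is realized as /ɪd/ after /t, d/; as /t/ after other voiceless consonants; and as /d/ after other voiced sounds.
So -ed on *guard* is pronounced /ɪd/.

/ɪd/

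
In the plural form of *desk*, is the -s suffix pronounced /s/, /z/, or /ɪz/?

/s/

The stem *desk* ends in a voiceless non-sibilant consonant.
The plural suffix surfaces as /ɪz/ after sibilants, /s/ after other voiceless consonants, and /z/ after other voiced sounds.
So the plural -s on *desk* is pronounced /s/.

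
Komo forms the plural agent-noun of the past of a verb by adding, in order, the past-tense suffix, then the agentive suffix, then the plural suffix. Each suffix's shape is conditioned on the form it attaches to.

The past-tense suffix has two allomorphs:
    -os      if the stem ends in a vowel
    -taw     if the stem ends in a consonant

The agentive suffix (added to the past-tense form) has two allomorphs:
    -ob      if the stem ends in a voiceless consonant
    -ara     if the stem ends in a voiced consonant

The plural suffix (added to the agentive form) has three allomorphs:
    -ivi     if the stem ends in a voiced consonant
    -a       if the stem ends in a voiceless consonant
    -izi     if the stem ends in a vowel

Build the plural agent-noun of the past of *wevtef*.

*wevtef*: final sound = /f/, a consonant → -taw → *wevteftaw*.
The past-tense form *wevteftaw* — final consonant /w/ (voiced) → -ara → *wevteftawara*.
The final sound of the agentive form *wevteftawara* is /a/, which is a vowel, so the plural suffix is -izi, giving *wevteftawaraizi*.

wevteftawaraizi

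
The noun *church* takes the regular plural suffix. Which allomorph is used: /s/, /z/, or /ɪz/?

/ɪz/

The stem *church* ends in a sibilant (/s, z, ʃ, ʒ, tʃ, dʒ/).
The plural suffix surfaces as /ɪz/ after sibilants, /s/ after other voiceless consonants, and /z/ after other voiced sounds.
So the plural -s on *church* is pronounced /ɪz/.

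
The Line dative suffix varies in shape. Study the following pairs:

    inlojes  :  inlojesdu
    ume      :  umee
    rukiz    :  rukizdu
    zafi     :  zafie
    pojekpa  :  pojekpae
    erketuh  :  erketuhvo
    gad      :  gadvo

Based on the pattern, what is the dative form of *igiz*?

The suffix is conditioned by the final sound: -du when the stem ends in a sibilant (*inlojes*, *rukiz*); -vo when the stem ends in a non-sibilant consonant (*erketuh*, *gad*); -e when the stem ends in a vowel (*ume*, *zafi*, *pojekpa*).
The final sound of *igiz* is /z/, which is a sibilant, so the suffix is -du, giving *igizdu*.

igizdu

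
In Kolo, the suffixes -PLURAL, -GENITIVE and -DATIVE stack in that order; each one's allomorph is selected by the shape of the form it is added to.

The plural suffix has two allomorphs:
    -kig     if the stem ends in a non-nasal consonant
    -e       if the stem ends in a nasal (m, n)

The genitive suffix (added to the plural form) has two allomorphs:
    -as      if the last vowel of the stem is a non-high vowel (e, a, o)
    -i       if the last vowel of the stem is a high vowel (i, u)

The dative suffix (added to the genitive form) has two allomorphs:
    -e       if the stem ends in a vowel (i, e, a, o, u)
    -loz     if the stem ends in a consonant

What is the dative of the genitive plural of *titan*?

titaneasloz

Since the final consonant of *titan* is /n/ (a nasal), it takes -e, giving *titane*.
The plural form *titane*: last vowel = /e/, a non-high vowel → -as → *titaneas*.
The genitive form *titaneas*: final sound = /s/, a consonant → -loz → *titaneasloz*.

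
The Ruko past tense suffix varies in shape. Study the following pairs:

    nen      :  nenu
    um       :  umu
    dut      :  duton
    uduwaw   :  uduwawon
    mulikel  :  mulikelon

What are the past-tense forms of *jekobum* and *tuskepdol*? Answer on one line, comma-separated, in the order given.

The pattern is nasality of the final consonant: -u when the stem ends in a nasal (*nen*, *um*); -on when the stem ends in a non-nasal consonant (*dut*, *uduwaw*, *mulikel*).
*jekobum* — final consonant /m/ (a nasal) → -u → *jekobumu*.
*tuskepdol* — final consonant /l/ (non-nasal) → -on → *tuskepdolon*.

jekobumu, tuskepdolon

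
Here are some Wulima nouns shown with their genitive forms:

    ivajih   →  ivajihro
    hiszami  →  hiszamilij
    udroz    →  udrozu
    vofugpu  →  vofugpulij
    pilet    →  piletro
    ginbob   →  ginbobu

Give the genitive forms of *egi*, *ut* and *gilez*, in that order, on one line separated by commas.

egilij, utro, gilezu

The suffix is conditioned by the final sound: -ro when the stem ends in a voiceless consonant (*ivajih*, *pilet*); -u when the stem ends in a voiced consonant (*udroz*, *ginbob*); -lij when the stem ends in a vowel (*hiszami*, *vofugpu*).
*egi* — final sound /i/ (a vowel) → -lij → *egilij*.
The final sound of *ut* is /t/, which is a voiceless consonant, so the suffix is -ro, giving *utro*.
Since the final sound of *gilez* is /z/ (a voiced consonant), it takes -u, giving *gilezu*.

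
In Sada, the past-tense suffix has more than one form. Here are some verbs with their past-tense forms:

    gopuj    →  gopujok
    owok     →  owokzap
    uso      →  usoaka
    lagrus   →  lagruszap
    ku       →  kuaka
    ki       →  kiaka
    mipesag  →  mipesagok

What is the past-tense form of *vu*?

vuaka

Looking at the final sound of each stem: -zap when the stem ends in a voiceless consonant (*owok*, *lagrus*); -ok when the stem ends in a voiced consonant (*gopuj*, *mipesag*); -aka when the stem ends in a vowel (*uso*, *ku*, *ki*).
*vu*: final sound = /u/, a vowel → -aka → *vuaka*.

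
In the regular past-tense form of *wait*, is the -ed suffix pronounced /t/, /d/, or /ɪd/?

The stem *wait* ends in /t/ or /d/.
The -ed suffix is realized as /ɪd/ after /t, d/; as /t/ after other voiceless consonants; and as /d/ after other voiced sounds.
So -ed on *wait* is pronounced /ɪd/.

/ɪd/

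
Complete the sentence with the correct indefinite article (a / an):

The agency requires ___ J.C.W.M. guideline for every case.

a

The indefinite article is chosen by the initial *sound* of the following word, not its spelling.
The initialism *J.C.W.M.* is read letter by letter; the first letter, J, is pronounced /dʒeɪ/, which begins with a consonant sound.
So the article is *a*: The agency requires a J.C.W.M. guideline for every case.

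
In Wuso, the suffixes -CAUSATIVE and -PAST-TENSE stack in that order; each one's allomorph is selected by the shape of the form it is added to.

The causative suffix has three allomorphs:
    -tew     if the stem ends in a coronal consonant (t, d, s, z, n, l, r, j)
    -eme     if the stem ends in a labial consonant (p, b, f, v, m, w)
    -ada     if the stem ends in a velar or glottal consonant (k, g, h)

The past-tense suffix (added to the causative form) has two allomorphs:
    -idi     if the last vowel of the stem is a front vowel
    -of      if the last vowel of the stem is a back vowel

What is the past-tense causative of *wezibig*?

Since the final consonant of *wezibig* is /g/ (velar/glottal), it takes -ada, giving *wezibigada*.
The causative form *wezibigada* — last vowel /a/ (a back vowel) → -of → *wezibigadaof*.

wezibigadaof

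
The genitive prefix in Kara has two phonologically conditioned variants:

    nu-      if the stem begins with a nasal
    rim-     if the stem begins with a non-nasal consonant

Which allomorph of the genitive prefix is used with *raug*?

rim-

*raug* — first consonant /r/ (non-nasal) → rim-.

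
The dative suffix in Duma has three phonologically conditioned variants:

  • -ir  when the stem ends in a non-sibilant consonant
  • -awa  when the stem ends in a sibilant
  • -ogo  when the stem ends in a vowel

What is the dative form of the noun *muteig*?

*muteig* — final sound /g/ (a non-sibilant consonant) → -ir → *muteigir*.

muteigir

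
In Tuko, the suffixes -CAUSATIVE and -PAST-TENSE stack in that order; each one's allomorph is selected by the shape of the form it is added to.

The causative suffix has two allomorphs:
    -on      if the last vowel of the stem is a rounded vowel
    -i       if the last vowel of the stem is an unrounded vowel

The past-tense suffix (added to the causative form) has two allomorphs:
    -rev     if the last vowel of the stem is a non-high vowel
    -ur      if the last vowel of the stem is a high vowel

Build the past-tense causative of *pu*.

*pu* — last vowel /u/ (a rounded vowel) → -on → *puon*.
Since the last vowel of the causative form *puon* is /o/ (a non-high vowel), it takes -rev, giving *puonrev*.

puonrev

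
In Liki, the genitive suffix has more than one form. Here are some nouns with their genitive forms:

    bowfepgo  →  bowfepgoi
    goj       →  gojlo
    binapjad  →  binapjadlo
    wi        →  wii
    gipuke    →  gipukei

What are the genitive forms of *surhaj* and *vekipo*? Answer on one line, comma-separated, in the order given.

surhajlo, vekipoi

The alternation tracks the final sound of the stem — -lo when the stem ends in a consonant (*goj*, *binapjad*); -i when the stem ends in a vowel (*bowfepgo*, *wi*, *gipuke*).
Since the final sound of *surhaj* is /j/ (a consonant), it takes -lo, giving *surhajlo*.
The final sound of *vekipo* is /o/, which is a vowel, so the suffix is -i, giving *vekipoi*.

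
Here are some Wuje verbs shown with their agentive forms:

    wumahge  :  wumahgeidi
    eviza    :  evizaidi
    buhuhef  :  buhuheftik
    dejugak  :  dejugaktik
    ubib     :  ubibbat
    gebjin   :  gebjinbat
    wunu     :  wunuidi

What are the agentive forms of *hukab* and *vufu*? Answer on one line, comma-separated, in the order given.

The suffix is conditioned by the final sound: -tik when the stem ends in a voiceless consonant (*buhuhef*, *dejugak*); -bat when the stem ends in a voiced consonant (*ubib*, *gebjin*); -idi when the stem ends in a vowel (*wumahge*, *eviza*, *wunu*).
*hukab* — final sound /b/ (a voiced consonant) → -bat → *hukabbat*.
Since the final sound of *vufu* is /u/ (a vowel), it takes -idi, giving *vufuidi*.

hukabbat, vufuidi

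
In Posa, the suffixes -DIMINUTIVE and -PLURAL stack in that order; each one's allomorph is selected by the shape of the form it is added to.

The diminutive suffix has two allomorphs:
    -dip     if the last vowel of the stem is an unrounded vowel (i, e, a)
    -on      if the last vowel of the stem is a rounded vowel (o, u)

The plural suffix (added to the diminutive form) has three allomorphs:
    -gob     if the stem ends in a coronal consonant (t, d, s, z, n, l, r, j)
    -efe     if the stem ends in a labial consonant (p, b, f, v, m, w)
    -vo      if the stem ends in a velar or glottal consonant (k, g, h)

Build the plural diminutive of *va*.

vadipefe

The last vowel of *va* is /a/, which is an unrounded vowel, so the diminutive suffix is -dip, giving *vadip*.
The diminutive form *vadip*: final consonant = /p/, labial → -efe → *vadipefe*.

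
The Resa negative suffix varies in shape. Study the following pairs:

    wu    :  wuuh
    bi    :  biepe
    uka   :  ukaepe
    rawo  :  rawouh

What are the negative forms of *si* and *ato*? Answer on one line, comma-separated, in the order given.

siepe, atouh

The pattern is rounding harmony: -uh when the last vowel of the stem is a rounded vowel (*wu*, *rawo*); -epe when the last vowel of the stem is an unrounded vowel (*bi*, *uka*).
*si* — last vowel /i/ (an unrounded vowel) → -epe → *siepe*.
*ato* — last vowel /o/ (a rounded vowel) → -uh → *atouh*.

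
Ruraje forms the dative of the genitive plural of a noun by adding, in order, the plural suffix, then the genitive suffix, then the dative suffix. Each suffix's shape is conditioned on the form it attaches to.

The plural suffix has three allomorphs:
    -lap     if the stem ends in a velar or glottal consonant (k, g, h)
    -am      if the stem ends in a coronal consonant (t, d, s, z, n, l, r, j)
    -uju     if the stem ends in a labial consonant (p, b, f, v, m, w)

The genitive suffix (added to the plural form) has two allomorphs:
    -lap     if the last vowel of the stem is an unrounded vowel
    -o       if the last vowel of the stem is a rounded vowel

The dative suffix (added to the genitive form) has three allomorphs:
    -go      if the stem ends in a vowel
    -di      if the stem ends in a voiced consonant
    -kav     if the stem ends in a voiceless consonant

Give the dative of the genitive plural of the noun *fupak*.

fupaklaplapkav

*fupak* — final consonant /k/ (velar/glottal) → -lap → *fupaklap*.
The plural form *fupaklap* — last vowel /a/ (an unrounded vowel) → -lap → *fupaklaplap*.
The final sound of the genitive form *fupaklaplap* is /p/, which is a voiceless consonant, so the dative suffix is -kav, giving *fupaklaplapkav*.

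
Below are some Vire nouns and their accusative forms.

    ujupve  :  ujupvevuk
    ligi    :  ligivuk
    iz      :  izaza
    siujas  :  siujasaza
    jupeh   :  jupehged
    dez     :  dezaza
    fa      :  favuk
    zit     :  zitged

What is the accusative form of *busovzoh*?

The suffix is conditioned by the final sound: -aza when the stem ends in a sibilant (*iz*, *siujas*, *dez*); -ged when the stem ends in a non-sibilant consonant (*jupeh*, *zit*); -vuk when the stem ends in a vowel (*ujupve*, *ligi*, *fa*).
*busovzoh* — final sound /h/ (a non-sibilant consonant) → -ged → *busovzohged*.

busovzohged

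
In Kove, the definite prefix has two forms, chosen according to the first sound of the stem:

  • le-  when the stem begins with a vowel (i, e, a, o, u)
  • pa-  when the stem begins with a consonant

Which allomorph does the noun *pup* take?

pa-

*pup* — first sound /p/ (a consonant) → pa-.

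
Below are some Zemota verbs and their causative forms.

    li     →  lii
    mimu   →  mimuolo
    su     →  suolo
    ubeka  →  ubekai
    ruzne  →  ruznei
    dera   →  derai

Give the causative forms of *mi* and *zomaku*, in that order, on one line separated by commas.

The suffix is conditioned by the last vowel: -olo when the last vowel of the stem is a rounded vowel (*mimu*, *su*); -i when the last vowel of the stem is an unrounded vowel (*li*, *ubeka*, *ruzne*, *dera*).
Since the last vowel of *mi* is /i/ (an unrounded vowel), it takes -i, giving *mii*.
*zomaku* — last vowel /u/ (a rounded vowel) → -olo → *zomakuolo*.

mii, zomakuolo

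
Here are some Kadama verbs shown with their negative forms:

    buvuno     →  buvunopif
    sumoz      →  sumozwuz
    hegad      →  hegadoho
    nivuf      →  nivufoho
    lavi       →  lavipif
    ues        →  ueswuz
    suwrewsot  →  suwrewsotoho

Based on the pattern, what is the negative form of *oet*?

oetoho

The alternation tracks the final sound of the stem — -wuz when the stem ends in a sibilant (*sumoz*, *ues*); -oho when the stem ends in a non-sibilant consonant (*hegad*, *nivuf*, *suwrewsot*); -pif when the stem ends in a vowel (*buvuno*, *lavi*).
*oet* — final sound /t/ (a non-sibilant consonant) → -oho → *oetoho*.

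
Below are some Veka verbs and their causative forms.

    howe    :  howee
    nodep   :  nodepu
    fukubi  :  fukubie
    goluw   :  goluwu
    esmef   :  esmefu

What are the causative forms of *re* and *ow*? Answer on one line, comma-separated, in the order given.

The pattern is consonant vs. vowel: -u when the stem ends in a consonant (*nodep*, *goluw*, *esmef*); -e when the stem ends in a vowel (*howe*, *fukubi*).
*re*: final sound = /e/, a vowel → -e → *ree*.
The final sound of *ow* is /w/, which is a consonant, so the suffix is -u, giving *owu*.

ree, owu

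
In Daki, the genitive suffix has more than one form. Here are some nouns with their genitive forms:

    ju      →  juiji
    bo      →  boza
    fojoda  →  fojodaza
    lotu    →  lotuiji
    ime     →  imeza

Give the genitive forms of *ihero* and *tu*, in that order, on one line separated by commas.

iheroza, tuiji

The alternation tracks the last vowel of the stem — -iji when the last vowel of the stem is a high vowel (*ju*, *lotu*); -za when the last vowel of the stem is a non-high vowel (*bo*, *fojoda*, *ime*).
The last vowel of *ihero* is /o/, which is a non-high vowel, so the suffix is -za, giving *iheroza*.
The last vowel of *tu* is /u/, which is a high vowel, so the suffix is -iji, giving *tuiji*.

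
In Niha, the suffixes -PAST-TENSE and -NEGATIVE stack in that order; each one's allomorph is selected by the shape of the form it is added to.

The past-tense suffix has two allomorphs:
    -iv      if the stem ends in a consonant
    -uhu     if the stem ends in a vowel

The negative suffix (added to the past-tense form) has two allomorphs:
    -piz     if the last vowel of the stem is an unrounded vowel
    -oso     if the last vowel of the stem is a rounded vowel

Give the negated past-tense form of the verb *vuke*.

vukeuhuoso

*vuke* — final sound /e/ (a vowel) → -uhu → *vukeuhu*.
The past-tense form *vukeuhu* — last vowel /u/ (a rounded vowel) → -oso → *vukeuhuoso*.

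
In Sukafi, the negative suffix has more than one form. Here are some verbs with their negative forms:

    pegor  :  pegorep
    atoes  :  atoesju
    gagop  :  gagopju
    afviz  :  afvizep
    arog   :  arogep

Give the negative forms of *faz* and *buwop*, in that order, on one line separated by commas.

The suffix is conditioned by the final consonant: -ju when the stem ends in a voiceless consonant (*atoes*, *gagop*); -ep when the stem ends in a voiced consonant (*pegor*, *afviz*, *arog*).
*faz* — final consonant /z/ (voiced) → -ep → *fazep*.
*buwop* — final consonant /p/ (voiceless) → -ju → *buwopju*.

fazep, buwopju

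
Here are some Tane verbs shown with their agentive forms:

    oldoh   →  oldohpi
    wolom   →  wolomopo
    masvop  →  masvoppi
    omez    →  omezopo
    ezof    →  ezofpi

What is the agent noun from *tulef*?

tulefpi

The pattern is voicing of the final consonant: -pi when the stem ends in a voiceless consonant (*oldoh*, *masvop*, *ezof*); -opo when the stem ends in a voiced consonant (*wolom*, *omez*).
Since the final consonant of *tulef* is /f/ (voiceless), it takes -pi, giving *tulefpi*.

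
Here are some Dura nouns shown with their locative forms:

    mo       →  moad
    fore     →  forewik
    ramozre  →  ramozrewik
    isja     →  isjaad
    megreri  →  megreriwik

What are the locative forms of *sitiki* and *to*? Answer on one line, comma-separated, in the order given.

sitikiwik, toad

The pattern is front/back vowel harmony: -wik when the last vowel of the stem is a front vowel (*fore*, *ramozre*, *megreri*); -ad when the last vowel of the stem is a back vowel (*mo*, *isja*).
*sitiki* — last vowel /i/ (a front vowel) → -wik → *sitikiwik*.
*to* — last vowel /o/ (a back vowel) → -ad → *toad*.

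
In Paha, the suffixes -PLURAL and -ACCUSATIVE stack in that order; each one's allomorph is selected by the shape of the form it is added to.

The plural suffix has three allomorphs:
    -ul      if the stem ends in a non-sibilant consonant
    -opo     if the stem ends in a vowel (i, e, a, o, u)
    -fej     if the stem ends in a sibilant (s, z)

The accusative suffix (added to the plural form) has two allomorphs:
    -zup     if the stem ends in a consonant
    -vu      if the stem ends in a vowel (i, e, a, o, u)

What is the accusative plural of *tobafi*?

*tobafi* — final sound /i/ (a vowel) → -opo → *tobafiopo*.
Since the final sound of the plural form *tobafiopo* is /o/ (a vowel), it takes -vu, giving *tobafiopovu*.

tobafiopovu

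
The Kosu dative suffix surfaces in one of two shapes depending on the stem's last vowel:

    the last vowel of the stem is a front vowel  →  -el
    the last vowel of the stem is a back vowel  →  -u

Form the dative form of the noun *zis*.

*zis*: last vowel = /i/, a front vowel → -el → *zisel*.

zisel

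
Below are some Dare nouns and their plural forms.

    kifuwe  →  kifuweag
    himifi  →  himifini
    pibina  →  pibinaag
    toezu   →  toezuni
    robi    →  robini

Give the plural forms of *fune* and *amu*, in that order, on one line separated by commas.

funeag, amuni

The suffix is conditioned by the last vowel: -ni when the last vowel of the stem is a high vowel (*himifi*, *toezu*, *robi*); -ag when the last vowel of the stem is a non-high vowel (*kifuwe*, *pibina*).
The last vowel of *fune* is /e/, which is a non-high vowel, so the suffix is -ag, giving *funeag*.
*amu* — last vowel /u/ (a high vowel) → -ni → *amuni*.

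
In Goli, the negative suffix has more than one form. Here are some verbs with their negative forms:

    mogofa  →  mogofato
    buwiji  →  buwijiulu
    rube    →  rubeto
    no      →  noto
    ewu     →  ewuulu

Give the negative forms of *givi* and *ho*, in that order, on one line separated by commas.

Looking at the last vowel of each stem: -ulu when the last vowel of the stem is a high vowel (*buwiji*, *ewu*); -to when the last vowel of the stem is a non-high vowel (*mogofa*, *rube*, *no*).
The last vowel of *givi* is /i/, which is a high vowel, so the suffix is -ulu, giving *giviulu*.
Since the last vowel of *ho* is /o/ (a non-high vowel), it takes -to, giving *hoto*.

giviulu, hoto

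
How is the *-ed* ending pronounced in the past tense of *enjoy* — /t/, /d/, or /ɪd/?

The stem *enjoy* ends in a voiced sound other than /d/.
The -ed suffix is realized as /ɪd/ after /t, d/; as /t/ after other voiceless consonants; and as /d/ after other voiced sounds.
So -ed on *enjoy* is pronounced /d/.

/d/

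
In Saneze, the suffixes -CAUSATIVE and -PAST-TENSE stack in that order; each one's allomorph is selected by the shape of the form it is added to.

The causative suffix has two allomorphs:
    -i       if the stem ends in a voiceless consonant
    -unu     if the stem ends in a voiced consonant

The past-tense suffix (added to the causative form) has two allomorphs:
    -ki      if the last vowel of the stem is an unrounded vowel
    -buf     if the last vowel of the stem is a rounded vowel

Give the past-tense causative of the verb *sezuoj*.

*sezuoj* — final consonant /j/ (voiced) → -unu → *sezuojunu*.
The causative form *sezuojunu* — last vowel /u/ (a rounded vowel) → -buf → *sezuojunubuf*.

sezuojunubuf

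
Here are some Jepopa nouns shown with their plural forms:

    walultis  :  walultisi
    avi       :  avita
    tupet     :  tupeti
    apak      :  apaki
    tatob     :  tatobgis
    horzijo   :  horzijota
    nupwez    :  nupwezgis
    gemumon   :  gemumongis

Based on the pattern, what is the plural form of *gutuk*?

gutuki

The pattern is voicing of the final sound: -i when the stem ends in a voiceless consonant (*walultis*, *tupet*, *apak*); -gis when the stem ends in a voiced consonant (*tatob*, *nupwez*, *gemumon*); -ta when the stem ends in a vowel (*avi*, *horzijo*).
Since the final sound of *gutuk* is /k/ (a voiceless consonant), it takes -i, giving *gutuki*.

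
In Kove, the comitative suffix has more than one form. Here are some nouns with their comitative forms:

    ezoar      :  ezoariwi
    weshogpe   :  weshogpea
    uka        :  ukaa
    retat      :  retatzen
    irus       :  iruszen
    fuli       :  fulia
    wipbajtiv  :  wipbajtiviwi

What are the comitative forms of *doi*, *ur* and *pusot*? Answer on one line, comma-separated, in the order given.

Looking at the final sound of each stem: -zen when the stem ends in a voiceless consonant (*retat*, *irus*); -iwi when the stem ends in a voiced consonant (*ezoar*, *wipbajtiv*); -a when the stem ends in a vowel (*weshogpe*, *uka*, *fuli*).
Since the final sound of *doi* is /i/ (a vowel), it takes -a, giving *doia*.
*ur*: final sound = /r/, a voiced consonant → -iwi → *uriwi*.
Since the final sound of *pusot* is /t/ (a voiceless consonant), it takes -zen, giving *pusotzen*.

doia, uriwi, pusotzen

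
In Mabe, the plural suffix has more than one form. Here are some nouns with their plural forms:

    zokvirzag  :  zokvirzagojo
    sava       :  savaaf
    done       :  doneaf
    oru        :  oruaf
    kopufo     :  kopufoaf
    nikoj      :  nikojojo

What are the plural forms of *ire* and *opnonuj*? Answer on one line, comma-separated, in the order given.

The suffix is conditioned by the final sound: -ojo when the stem ends in a consonant (*zokvirzag*, *nikoj*); -af when the stem ends in a vowel (*sava*, *done*, *oru*, *kopufo*).
Since the final sound of *ire* is /e/ (a vowel), it takes -af, giving *ireaf*.
*opnonuj*: final sound = /j/, a consonant → -ojo → *opnonujojo*.

ireaf, opnonujojo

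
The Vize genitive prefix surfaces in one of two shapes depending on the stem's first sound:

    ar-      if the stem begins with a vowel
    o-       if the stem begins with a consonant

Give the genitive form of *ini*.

arini

The first sound of *ini* is /i/, which is a vowel, so the prefix is ar-, giving *arini*.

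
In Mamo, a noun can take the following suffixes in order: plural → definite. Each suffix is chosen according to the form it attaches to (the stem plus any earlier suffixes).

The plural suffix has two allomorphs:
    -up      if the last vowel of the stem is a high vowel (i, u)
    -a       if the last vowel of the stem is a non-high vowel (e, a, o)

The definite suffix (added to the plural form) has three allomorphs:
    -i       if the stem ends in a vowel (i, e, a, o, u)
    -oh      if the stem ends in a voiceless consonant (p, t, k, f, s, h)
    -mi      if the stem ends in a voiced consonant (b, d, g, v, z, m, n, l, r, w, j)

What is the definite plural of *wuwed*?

wuwedai

The last vowel of *wuwed* is /e/, which is a non-high vowel, so the plural suffix is -a, giving *wuweda*.
The plural form *wuweda* — final sound /a/ (a vowel) → -i → *wuwedai*.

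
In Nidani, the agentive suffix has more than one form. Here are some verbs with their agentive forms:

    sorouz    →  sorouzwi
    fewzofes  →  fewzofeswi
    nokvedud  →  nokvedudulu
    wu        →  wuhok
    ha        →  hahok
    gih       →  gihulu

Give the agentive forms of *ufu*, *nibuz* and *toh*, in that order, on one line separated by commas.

ufuhok, nibuzwi, tohulu

The pattern is sibilance of the final sound: -wi when the stem ends in a sibilant (*sorouz*, *fewzofes*); -ulu when the stem ends in a non-sibilant consonant (*nokvedud*, *gih*); -hok when the stem ends in a vowel (*wu*, *ha*).
Since the final sound of *ufu* is /u/ (a vowel), it takes -hok, giving *ufuhok*.
Since the final sound of *nibuz* is /z/ (a sibilant), it takes -wi, giving *nibuzwi*.
*toh* — final sound /h/ (a non-sibilant consonant) → -ulu → *tohulu*.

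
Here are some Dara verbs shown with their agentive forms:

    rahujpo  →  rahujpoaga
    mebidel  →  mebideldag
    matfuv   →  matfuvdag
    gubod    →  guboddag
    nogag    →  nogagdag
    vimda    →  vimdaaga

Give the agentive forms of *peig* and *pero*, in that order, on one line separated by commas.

peigdag, peroaga

The pattern is consonant vs. vowel: -dag when the stem ends in a consonant (*mebidel*, *matfuv*, *gubod*, *nogag*); -aga when the stem ends in a vowel (*rahujpo*, *vimda*).
Since the final sound of *peig* is /g/ (a consonant), it takes -dag, giving *peigdag*.
Since the final sound of *pero* is /o/ (a vowel), it takes -aga, giving *peroaga*.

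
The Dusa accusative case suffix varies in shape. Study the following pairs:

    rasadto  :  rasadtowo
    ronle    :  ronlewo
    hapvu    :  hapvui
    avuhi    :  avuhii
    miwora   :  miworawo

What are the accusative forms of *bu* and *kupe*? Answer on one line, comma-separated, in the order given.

The pattern is height harmony: -i when the last vowel of the stem is a high vowel (*hapvu*, *avuhi*); -wo when the last vowel of the stem is a non-high vowel (*rasadto*, *ronle*, *miwora*).
*bu*: last vowel = /u/, a high vowel → -i → *bui*.
*kupe* — last vowel /e/ (a non-high vowel) → -wo → *kupewo*.

bui, kupewo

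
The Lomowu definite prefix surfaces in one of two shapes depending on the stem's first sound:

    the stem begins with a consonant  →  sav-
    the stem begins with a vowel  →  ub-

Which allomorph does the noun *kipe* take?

The first sound of *kipe* is /k/, which is a consonant, so the prefix is sav-.

sav-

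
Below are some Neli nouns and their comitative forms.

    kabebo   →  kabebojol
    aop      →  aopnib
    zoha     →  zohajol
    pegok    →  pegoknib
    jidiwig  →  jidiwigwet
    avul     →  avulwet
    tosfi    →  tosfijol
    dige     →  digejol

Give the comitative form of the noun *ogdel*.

Looking at the final sound of each stem: -nib when the stem ends in a voiceless consonant (*aop*, *pegok*); -wet when the stem ends in a voiced consonant (*jidiwig*, *avul*); -jol when the stem ends in a vowel (*kabebo*, *zoha*, *tosfi*, *dige*).
The final sound of *ogdel* is /l/, which is a voiced consonant, so the suffix is -wet, giving *ogdelwet*.

ogdelwet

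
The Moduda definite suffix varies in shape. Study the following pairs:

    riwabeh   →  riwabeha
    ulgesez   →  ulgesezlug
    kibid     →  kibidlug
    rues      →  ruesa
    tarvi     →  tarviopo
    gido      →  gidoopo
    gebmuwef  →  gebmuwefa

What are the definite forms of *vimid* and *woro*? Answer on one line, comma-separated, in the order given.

vimidlug, woroopo

The alternation tracks the final sound of the stem — -a when the stem ends in a voiceless consonant (*riwabeh*, *rues*, *gebmuwef*); -lug when the stem ends in a voiced consonant (*ulgesez*, *kibid*); -opo when the stem ends in a vowel (*tarvi*, *gido*).
*vimid* — final sound /d/ (a voiced consonant) → -lug → *vimidlug*.
*woro*: final sound = /o/, a vowel → -opo → *woroopo*.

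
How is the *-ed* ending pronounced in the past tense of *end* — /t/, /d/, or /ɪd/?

/ɪd/

The stem *end* ends in /t/ or /d/.
The -ed suffix is realized as /ɪd/ after /t, d/; as /t/ after other voiceless consonants; and as /d/ after other voiced sounds.
So -ed on *end* is pronounced /ɪd/.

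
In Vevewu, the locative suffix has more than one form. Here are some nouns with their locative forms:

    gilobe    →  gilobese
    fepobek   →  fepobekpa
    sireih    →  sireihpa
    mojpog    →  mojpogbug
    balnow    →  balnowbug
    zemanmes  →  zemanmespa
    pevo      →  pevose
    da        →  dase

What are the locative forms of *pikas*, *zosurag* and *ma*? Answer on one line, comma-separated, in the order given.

The pattern is voicing of the final sound: -pa when the stem ends in a voiceless consonant (*fepobek*, *sireih*, *zemanmes*); -bug when the stem ends in a voiced consonant (*mojpog*, *balnow*); -se when the stem ends in a vowel (*gilobe*, *pevo*, *da*).
*pikas*: final sound = /s/, a voiceless consonant → -pa → *pikaspa*.
*zosurag*: final sound = /g/, a voiced consonant → -bug → *zosuragbug*.
*ma* — final sound /a/ (a vowel) → -se → *mase*.

pikaspa, zosuragbug, mase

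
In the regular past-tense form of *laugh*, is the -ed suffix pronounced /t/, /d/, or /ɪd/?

/t/

The stem *laugh* ends in a voiceless consonant other than /t/.
The -ed suffix is realized as /ɪd/ after /t, d/; as /t/ after other voiceless consonants; and as /d/ after other voiced sounds.
So -ed on *laugh* is pronounced /t/.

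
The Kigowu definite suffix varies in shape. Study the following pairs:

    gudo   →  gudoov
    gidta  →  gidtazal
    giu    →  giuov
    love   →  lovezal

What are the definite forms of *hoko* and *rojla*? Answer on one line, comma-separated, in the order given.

The suffix is conditioned by the last vowel: -ov when the last vowel of the stem is a rounded vowel (*gudo*, *giu*); -zal when the last vowel of the stem is an unrounded vowel (*gidta*, *love*).
*hoko* — last vowel /o/ (a rounded vowel) → -ov → *hokoov*.
The last vowel of *rojla* is /a/, which is an unrounded vowel, so the suffix is -zal, giving *rojlazal*.

hokoov, rojlazal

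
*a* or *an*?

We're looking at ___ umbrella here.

an

The indefinite article is chosen by the initial *sound* of the following word, not its spelling.
*umbrella* begins with the sound /ʌ/ (u pronounced /ʌ/) — a vowel sound.
So the article is *an*: We're looking at an umbrella here.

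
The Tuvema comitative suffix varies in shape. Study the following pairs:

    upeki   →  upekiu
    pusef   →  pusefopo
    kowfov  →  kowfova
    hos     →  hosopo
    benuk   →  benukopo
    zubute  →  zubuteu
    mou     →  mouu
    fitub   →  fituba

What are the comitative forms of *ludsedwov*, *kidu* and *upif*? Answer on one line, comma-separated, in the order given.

The suffix is conditioned by the final sound: -opo when the stem ends in a voiceless consonant (*pusef*, *hos*, *benuk*); -a when the stem ends in a voiced consonant (*kowfov*, *fitub*); -u when the stem ends in a vowel (*upeki*, *zubute*, *mou*).
*ludsedwov*: final sound = /v/, a voiced consonant → -a → *ludsedwova*.
The final sound of *kidu* is /u/, which is a vowel, so the suffix is -u, giving *kiduu*.
*upif* — final sound /f/ (a voiceless consonant) → -opo → *upifopo*.

ludsedwova, kiduu, upifopo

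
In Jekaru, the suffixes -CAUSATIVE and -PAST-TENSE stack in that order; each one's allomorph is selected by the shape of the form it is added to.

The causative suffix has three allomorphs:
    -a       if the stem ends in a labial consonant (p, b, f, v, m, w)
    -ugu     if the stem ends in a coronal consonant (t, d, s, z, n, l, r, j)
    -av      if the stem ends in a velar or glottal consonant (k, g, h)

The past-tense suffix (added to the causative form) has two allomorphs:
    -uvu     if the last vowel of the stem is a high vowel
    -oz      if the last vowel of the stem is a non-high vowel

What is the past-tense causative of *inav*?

The final consonant of *inav* is /v/, which is labial, so the causative suffix is -a, giving *inava*.
The last vowel of the causative form *inava* is /a/, which is a non-high vowel, so the past-tense suffix is -oz, giving *inavaoz*.

inavaoz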